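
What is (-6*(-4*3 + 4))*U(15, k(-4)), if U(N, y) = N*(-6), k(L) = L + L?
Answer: -4320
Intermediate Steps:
k(L) = 2*L
U(N, y) = -6*N
(-6*(-4*3 + 4))*U(15, k(-4)) = (-6*(-4*3 + 4))*(-6*15) = -6*(-12 + 4)*(-90) = -6*(-8)*(-90) = 48*(-90) = -4320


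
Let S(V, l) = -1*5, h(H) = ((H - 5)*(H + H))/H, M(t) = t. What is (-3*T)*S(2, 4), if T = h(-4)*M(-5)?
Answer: 1350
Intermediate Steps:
h(H) = -10 + 2*H (h(H) = ((-5 + H)*(2*H))/H = (2*H*(-5 + H))/H = -10 + 2*H)
S(V, l) = -5
T = 90 (T = (-10 + 2*(-4))*(-5) = (-10 - 8)*(-5) = -18*(-5) = 90)
(-3*T)*S(2, 4) = -3*90*(-5) = -270*(-5) = 1350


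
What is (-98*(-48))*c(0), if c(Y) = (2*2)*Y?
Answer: 0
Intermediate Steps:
c(Y) = 4*Y
(-98*(-48))*c(0) = (-98*(-48))*(4*0) = 4704*0 = 0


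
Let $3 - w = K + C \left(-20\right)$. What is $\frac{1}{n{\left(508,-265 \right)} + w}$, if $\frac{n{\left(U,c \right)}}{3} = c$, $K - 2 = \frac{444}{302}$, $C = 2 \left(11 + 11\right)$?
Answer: $\frac{151}{12764} \approx 0.01183$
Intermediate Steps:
$C = 44$ ($C = 2 \cdot 22 = 44$)
$K = \frac{524}{151}$ ($K = 2 + \frac{444}{302} = 2 + 444 \cdot \frac{1}{302} = 2 + \frac{222}{151} = \frac{524}{151} \approx 3.4702$)
$n{\left(U,c \right)} = 3 c$
$w = \frac{132809}{151}$ ($w = 3 - \left(\frac{524}{151} + 44 \left(-20\right)\right) = 3 - \left(\frac{524}{151} - 880\right) = 3 - - \frac{132356}{151} = 3 + \frac{132356}{151} = \frac{132809}{151} \approx 879.53$)
$\frac{1}{n{\left(508,-265 \right)} + w} = \frac{1}{3 \left(-265\right) + \frac{132809}{151}} = \frac{1}{-795 + \frac{132809}{151}} = \frac{1}{\frac{12764}{151}} = \frac{151}{12764}$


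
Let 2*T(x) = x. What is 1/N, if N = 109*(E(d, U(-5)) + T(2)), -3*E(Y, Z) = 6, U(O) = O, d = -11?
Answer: -1/109 ≈ -0.0091743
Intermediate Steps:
E(Y, Z) = -2 (E(Y, Z) = -⅓*6 = -2)
T(x) = x/2
N = -109 (N = 109*(-2 + (½)*2) = 109*(-2 + 1) = 109*(-1) = -109)
1/N = 1/(-109) = -1/109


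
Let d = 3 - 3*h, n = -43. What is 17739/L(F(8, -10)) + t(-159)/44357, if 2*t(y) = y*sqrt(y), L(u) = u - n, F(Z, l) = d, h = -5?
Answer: 17739/61 - 159*I*sqrt(159)/88714 ≈ 290.8 - 0.0226*I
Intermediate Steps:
d = 18 (d = 3 - 3*(-5) = 3 + 15 = 18)
F(Z, l) = 18
L(u) = 43 + u (L(u) = u - 1*(-43) = u + 43 = 43 + u)
t(y) = y**(3/2)/2 (t(y) = (y*sqrt(y))/2 = y**(3/2)/2)
17739/L(F(8, -10)) + t(-159)/44357 = 17739/(43 + 18) + ((-159)**(3/2)/2)/44357 = 17739/61 + ((-159*I*sqrt(159))/2)*(1/44357) = 17739*(1/61) - 159*I*sqrt(159)/2*(1/44357) = 17739/61 - 159*I*sqrt(159)/88714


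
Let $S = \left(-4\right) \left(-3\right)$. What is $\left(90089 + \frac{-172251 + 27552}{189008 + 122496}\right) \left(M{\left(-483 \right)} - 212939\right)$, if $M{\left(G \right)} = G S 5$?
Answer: $- \frac{6788958177922283}{311504} \approx -2.1794 \cdot 10^{10}$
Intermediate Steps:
$S = 12$
$M{\left(G \right)} = 60 G$ ($M{\left(G \right)} = G 12 \cdot 5 = 12 G 5 = 60 G$)
$\left(90089 + \frac{-172251 + 27552}{189008 + 122496}\right) \left(M{\left(-483 \right)} - 212939\right) = \left(90089 + \frac{-172251 + 27552}{189008 + 122496}\right) \left(60 \left(-483\right) - 212939\right) = \left(90089 - \frac{144699}{311504}\right) \left(-28980 - 212939\right) = \left(90089 - \frac{144699}{311504}\right) \left(-241919\right) = \frac{28062939157}{311504} \left(-241919\right) = - \frac{6788958177922283}{311504}$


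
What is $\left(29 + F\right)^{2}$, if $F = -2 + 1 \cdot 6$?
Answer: $1089$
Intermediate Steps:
$F = 4$ ($F = -2 + 6 = 4$)
$\left(29 + F\right)^{2} = \left(29 + 4\right)^{2} = 33^{2} = 1089$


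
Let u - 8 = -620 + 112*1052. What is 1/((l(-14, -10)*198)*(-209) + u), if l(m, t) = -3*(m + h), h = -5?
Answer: -1/2241562 ≈ -4.4612e-7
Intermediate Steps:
l(m, t) = 15 - 3*m (l(m, t) = -3*(m - 5) = -3*(-5 + m) = 15 - 3*m)
u = 117212 (u = 8 + (-620 + 112*1052) = 8 + (-620 + 117824) = 8 + 117204 = 117212)
1/((l(-14, -10)*198)*(-209) + u) = 1/(((15 - 3*(-14))*198)*(-209) + 117212) = 1/(((15 + 42)*198)*(-209) + 117212) = 1/((57*198)*(-209) + 117212) = 1/(11286*(-209) + 117212) = 1/(-2358774 + 117212) = 1/(-2241562) = -1/2241562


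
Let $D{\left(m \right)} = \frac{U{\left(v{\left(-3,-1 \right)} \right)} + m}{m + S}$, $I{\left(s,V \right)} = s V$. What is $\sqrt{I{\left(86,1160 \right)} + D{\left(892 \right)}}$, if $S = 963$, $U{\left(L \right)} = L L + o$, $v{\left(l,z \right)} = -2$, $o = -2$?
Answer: $\frac{\sqrt{343278312370}}{1855} \approx 315.85$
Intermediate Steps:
$I{\left(s,V \right)} = V s$
$U{\left(L \right)} = -2 + L^{2}$ ($U{\left(L \right)} = L L - 2 = L^{2} - 2 = -2 + L^{2}$)
$D{\left(m \right)} = \frac{2 + m}{963 + m}$ ($D{\left(m \right)} = \frac{\left(-2 + \left(-2\right)^{2}\right) + m}{m + 963} = \frac{\left(-2 + 4\right) + m}{963 + m} = \frac{2 + m}{963 + m}$)
$\sqrt{I{\left(86,1160 \right)} + D{\left(892 \right)}} = \sqrt{1160 \cdot 86 + \frac{2 + 892}{963 + 892}} = \sqrt{99760 + \frac{1}{1855} \cdot 894} = \sqrt{99760 + \frac{894}{1855}} = \sqrt{\frac{185055694}{1855}} = \frac{\sqrt{343278312370}}{1855}$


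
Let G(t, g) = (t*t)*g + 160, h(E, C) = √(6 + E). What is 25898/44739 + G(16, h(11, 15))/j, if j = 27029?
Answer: 707155282/1209250431 + 256*√17/27029 ≈ 0.62384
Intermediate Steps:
G(t, g) = 160 + g*t² (G(t, g) = t²*g + 160 = g*t² + 160 = 160 + g*t²)
25898/44739 + G(16, h(11, 15))/j = 25898/44739 + (160 + √(6 + 11)*16²)/27029 = 25898*(1/44739) + (160 + √17*256)*(1/27029) = 25898/44739 + (160 + 256*√17)*(1/27029) = 25898/44739 + (160/27029 + 256*√17/27029) = 707155282/1209250431 + 256*√17/27029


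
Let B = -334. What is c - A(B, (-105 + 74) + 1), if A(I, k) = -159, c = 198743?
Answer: 198902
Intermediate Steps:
c - A(B, (-105 + 74) + 1) = 198743 - 1*(-159) = 198743 + 159 = 198902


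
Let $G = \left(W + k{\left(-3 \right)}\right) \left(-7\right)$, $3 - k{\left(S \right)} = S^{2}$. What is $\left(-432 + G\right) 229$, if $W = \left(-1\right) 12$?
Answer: $-70074$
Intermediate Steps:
$k{\left(S \right)} = 3 - S^{2}$
$W = -12$
$G = 126$ ($G = \left(-12 + \left(3 - \left(-3\right)^{2}\right)\right) \left(-7\right) = \left(-12 + \left(3 - 9\right)\right) \left(-7\right) = \left(-12 - 6\right) \left(-7\right) = \left(-18\right) \left(-7\right) = 126$)
$\left(-432 + G\right) 229 = \left(-432 + 126\right) 229 = \left(-306\right) 229 = -70074$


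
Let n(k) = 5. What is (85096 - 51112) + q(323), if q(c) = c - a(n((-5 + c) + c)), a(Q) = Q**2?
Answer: 34282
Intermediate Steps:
q(c) = -25 + c (q(c) = c - 1*5**2 = c - 1*25 = c - 25 = -25 + c)
(85096 - 51112) + q(323) = (85096 - 51112) + (-25 + 323) = 33984 + 298 = 34282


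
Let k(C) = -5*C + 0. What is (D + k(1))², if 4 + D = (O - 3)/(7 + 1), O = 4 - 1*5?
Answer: 361/4 ≈ 90.250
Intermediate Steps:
O = -1 (O = 4 - 5 = -1)
D = -9/2 (D = -4 + (-1 - 3)/(7 + 1) = -4 - 4/8 = -4 - 4*⅛ = -4 - ½ = -9/2 ≈ -4.5000)
k(C) = -5*C
(D + k(1))² = (-9/2 - 5*1)² = (-9/2 - 5)² = (-19/2)² = 361/4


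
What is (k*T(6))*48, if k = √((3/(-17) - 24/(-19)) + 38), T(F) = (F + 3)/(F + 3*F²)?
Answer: 360*√163115/6137 ≈ 23.692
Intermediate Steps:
T(F) = (3 + F)/(F + 3*F²)
k = 5*√163115/323 (k = √((3*(-1/17) - 24*(-1/19)) + 38) = √((-3/17 + 24/19) + 38) = √(351/323 + 38) = √(12625/323) = 5*√163115/323 ≈ 6.2519)
(k*T(6))*48 = ((5*√163115/323)*((3 + 6)/(6*(1 + 3*6))))*48 = ((5*√163115/323)*((⅙)*9/(1 + 18)))*48 = ((5*√163115/323)*((⅙)*9/19))*48 = ((5*√163115/323)*((⅙)*(1/19)*9))*48 = ((5*√163115/323)*(3/38))*48 = (15*√163115/12274)*48 = 360*√163115/6137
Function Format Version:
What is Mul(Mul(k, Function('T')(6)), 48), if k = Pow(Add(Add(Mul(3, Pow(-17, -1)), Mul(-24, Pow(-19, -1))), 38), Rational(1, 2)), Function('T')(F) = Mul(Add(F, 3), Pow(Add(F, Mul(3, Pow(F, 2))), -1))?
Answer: Mul(Rational(360, 6137), Pow(163115, Rational(1, 2))) ≈ 23.692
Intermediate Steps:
Function('T')(F) = Mul(Pow(Add(F, Mul(3, Pow(F, 2))), -1), Add(3, F)) (Function('T')(F) = Mul(Add(3, F), Pow(Add(F, Mul(3, Pow(F, 2))), -1)) = Mul(Pow(Add(F, Mul(3, Pow(F, 2))), -1), Add(3, F)))
k = Mul(Rational(5, 323), Pow(163115, Rational(1, 2))) (k = Pow(Add(Add(Mul(3, Rational(-1, 17)), Mul(-24, Rational(-1, 19))), 38), Rational(1, 2)) = Pow(Add(Add(Rational(-3, 17), Rational(24, 19)), 38), Rational(1, 2)) = Pow(Add(Rational(351, 323), 38), Rational(1, 2)) = Pow(Rational(12625, 323), Rational(1, 2)) = Mul(Rational(5, 323), Pow(163115, Rational(1, 2))) ≈ 6.2519)
Mul(Mul(k, Function('T')(6)), 48) = Mul(Mul(Mul(Rational(5, 323), Pow(163115, Rational(1, 2))), Mul(Pow(6, -1), Pow(Add(1, Mul(3, 6)), -1), Add(3, 6))), 48) = Mul(Mul(Mul(Rational(5, 323), Pow(163115, Rational(1, 2))), Mul(Rational(1, 6), Pow(Add(1, 18), -1), 9)), 48) = Mul(Mul(Mul(Rational(5, 323), Pow(163115, Rational(1, 2))), Mul(Rational(1, 6), Pow(19, -1), 9)), 48) = Mul(Mul(Mul(Rational(5, 323), Pow(163115, Rational(1, 2))), Mul(Rational(1, 6), Rational(1, 19), 9)), 48) = Mul(Mul(Mul(Rational(5, 323), Pow(163115, Rational(1, 2))), Rational(3, 38)), 48) = Mul(Mul(Rational(15, 12274), Pow(163115, Rational(1, 2))), 48) = Mul(Rational(360, 6137), Pow(163115, Rational(1, 2)))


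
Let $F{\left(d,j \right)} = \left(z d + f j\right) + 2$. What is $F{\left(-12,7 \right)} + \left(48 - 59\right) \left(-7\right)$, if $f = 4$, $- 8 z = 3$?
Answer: $\frac{223}{2} \approx 111.5$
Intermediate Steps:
$z = - \frac{3}{8}$ ($z = \left(- \frac{1}{8}\right) 3 = - \frac{3}{8} \approx -0.375$)
$F{\left(d,j \right)} = 2 + 4 j - \frac{3 d}{8}$ ($F{\left(d,j \right)} = \left(- \frac{3 d}{8} + 4 j\right) + 2 = \left(4 j - \frac{3 d}{8}\right) + 2 = 2 + 4 j - \frac{3 d}{8}$)
$F{\left(-12,7 \right)} + \left(48 - 59\right) \left(-7\right) = \left(2 + 4 \cdot 7 - - \frac{9}{2}\right) + \left(48 - 59\right) \left(-7\right) = \left(2 + 28 + \frac{9}{2}\right) + \left(48 - 59\right) \left(-7\right) = \frac{69}{2} - -77 = \frac{69}{2} + 77 = \frac{223}{2}$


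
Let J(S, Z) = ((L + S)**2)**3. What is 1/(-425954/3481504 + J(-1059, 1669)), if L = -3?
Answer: 1740752/2497376399655271191090191 ≈ 6.9703e-19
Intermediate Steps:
J(S, Z) = (-3 + S)**6 (J(S, Z) = ((-3 + S)**2)**3 = (-3 + S)**6)
1/(-425954/3481504 + J(-1059, 1669)) = 1/(-425954/3481504 + (-3 - 1059)**6) = 1/(-425954*1/3481504 + (-1062)**6) = 1/(-212977/1740752 + 1434653758637227584) = 1/(2497376399655271191090191/1740752) = 1740752/2497376399655271191090191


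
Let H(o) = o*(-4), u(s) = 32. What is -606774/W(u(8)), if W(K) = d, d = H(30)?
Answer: 101129/20 ≈ 5056.5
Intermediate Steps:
H(o) = -4*o
d = -120 (d = -4*30 = -120)
W(K) = -120
-606774/W(u(8)) = -606774/(-120) = -606774*(-1/120) = 101129/20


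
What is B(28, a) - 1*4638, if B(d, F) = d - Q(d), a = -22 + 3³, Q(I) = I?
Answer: -4638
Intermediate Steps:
a = 5 (a = -22 + 27 = 5)
B(d, F) = 0 (B(d, F) = d - d = 0)
B(28, a) - 1*4638 = 0 - 1*4638 = 0 - 4638 = -4638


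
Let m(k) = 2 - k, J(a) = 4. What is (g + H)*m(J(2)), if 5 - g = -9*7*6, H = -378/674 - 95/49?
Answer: -12566406/16513 ≈ -761.00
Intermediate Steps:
H = -41276/16513 (H = -378*1/674 - 95*1/49 = -189/337 - 95/49 = -41276/16513 ≈ -2.4996)
g = 383 (g = 5 - (-9*7)*6 = 5 - (-63)*6 = 5 - 1*(-378) = 5 + 378 = 383)
(g + H)*m(J(2)) = (383 - 41276/16513)*(2 - 1*4) = 6283203*(2 - 4)/16513 = (6283203/16513)*(-2) = -12566406/16513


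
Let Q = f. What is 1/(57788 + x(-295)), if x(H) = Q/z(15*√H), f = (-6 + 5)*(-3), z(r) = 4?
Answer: 4/231155 ≈ 1.7304e-5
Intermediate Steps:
f = 3 (f = -1*(-3) = 3)
Q = 3
x(H) = ¾ (x(H) = 3/4 = 3*(¼) = ¾)
1/(57788 + x(-295)) = 1/(57788 + ¾) = 1/(231155/4) = 4/231155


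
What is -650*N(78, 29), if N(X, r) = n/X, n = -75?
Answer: 625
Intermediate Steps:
N(X, r) = -75/X
-650*N(78, 29) = -(-48750)/78 = -650*(-25/26) = 625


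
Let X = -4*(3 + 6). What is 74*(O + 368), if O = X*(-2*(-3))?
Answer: 11248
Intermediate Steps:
X = -36 (X = -4*9 = -36)
O = -216 (O = -(-72)*(-3) = -36*6 = -216)
74*(O + 368) = 74*(-216 + 368) = 74*152 = 11248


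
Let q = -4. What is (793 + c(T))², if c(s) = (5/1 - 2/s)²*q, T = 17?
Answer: 40651027641/83521 ≈ 4.8672e+5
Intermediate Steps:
c(s) = -4*(5 - 2/s)² (c(s) = (5/1 - 2/s)²*(-4) = (5*1 - 2/s)²*(-4) = (5 - 2/s)²*(-4) = -4*(5 - 2/s)²)
(793 + c(T))² = (793 - 4*(-2 + 5*17)²/17²)² = (793 - 4*1/289*(-2 + 85)²)² = (793 - 4*1/289*83²)² = (793 - 4*1/289*6889)² = (793 - 27556/289)² = (201621/289)² = 40651027641/83521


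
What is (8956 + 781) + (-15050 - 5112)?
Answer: -10425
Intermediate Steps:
(8956 + 781) + (-15050 - 5112) = 9737 - 20162 = -10425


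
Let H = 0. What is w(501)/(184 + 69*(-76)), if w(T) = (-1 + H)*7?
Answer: 7/5060 ≈ 0.0013834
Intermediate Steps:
w(T) = -7 (w(T) = (-1 + 0)*7 = -1*7 = -7)
w(501)/(184 + 69*(-76)) = -7/(184 + 69*(-76)) = -7/(184 - 5244) = -7/(-5060) = -7*(-1/5060) = 7/5060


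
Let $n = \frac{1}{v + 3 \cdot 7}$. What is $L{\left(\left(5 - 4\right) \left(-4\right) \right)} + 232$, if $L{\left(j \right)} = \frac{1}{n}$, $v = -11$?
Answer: $242$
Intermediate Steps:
$n = \frac{1}{10}$ ($n = \frac{1}{-11 + 3 \cdot 7} = \frac{1}{-11 + 21} = \frac{1}{10} \approx 0.1$)
$L{\left(j \right)} = 10$ ($L{\left(j \right)} = \frac{1}{\frac{1}{10}} = 10$)
$L{\left(\left(5 - 4\right) \left(-4\right) \right)} + 232 = 10 + 232 = 242$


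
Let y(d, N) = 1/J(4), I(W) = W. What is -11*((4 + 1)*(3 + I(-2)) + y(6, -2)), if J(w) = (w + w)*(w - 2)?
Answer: -891/16 ≈ -55.688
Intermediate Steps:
J(w) = 2*w*(-2 + w) (J(w) = (2*w)*(-2 + w) = 2*w*(-2 + w))
y(d, N) = 1/16 (y(d, N) = 1/(2*4*(-2 + 4)) = 1/(2*4*2) = 1/16)
-11*((4 + 1)*(3 + I(-2)) + y(6, -2)) = -11*((4 + 1)*(3 - 2) + 1/16) = -11*(5*1 + 1/16) = -11*(5 + 1/16) = -11*81/16 = -891/16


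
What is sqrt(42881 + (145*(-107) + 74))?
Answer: 28*sqrt(35) ≈ 165.65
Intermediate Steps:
sqrt(42881 + (145*(-107) + 74)) = sqrt(42881 + (-15515 + 74)) = sqrt(42881 - 15441) = sqrt(27440) = 28*sqrt(35)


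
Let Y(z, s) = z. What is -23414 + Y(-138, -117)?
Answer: -23552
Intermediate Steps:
-23414 + Y(-138, -117) = -23414 - 138 = -23552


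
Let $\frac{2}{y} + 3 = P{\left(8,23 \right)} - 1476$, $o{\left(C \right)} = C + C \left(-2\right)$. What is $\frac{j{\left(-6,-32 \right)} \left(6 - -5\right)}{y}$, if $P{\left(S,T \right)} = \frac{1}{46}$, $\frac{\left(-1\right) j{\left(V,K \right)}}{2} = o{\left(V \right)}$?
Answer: $\frac{2245089}{23} \approx 97613.0$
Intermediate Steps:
$o{\left(C \right)} = - C$ ($o{\left(C \right)} = C - 2 C = - C$)
$j{\left(V,K \right)} = 2 V$ ($j{\left(V,K \right)} = - 2 \left(- V\right) = 2 V$)
$P{\left(S,T \right)} = \frac{1}{46}$
$y = - \frac{92}{68033}$ ($y = \frac{2}{-3 + \left(\frac{1}{46} - 1476\right)} = \frac{2}{-3 - \frac{67895}{46}} = \frac{2}{- \frac{68033}{46}} = 2 \left(- \frac{46}{68033}\right) = - \frac{92}{68033} \approx -0.0013523$)
$\frac{j{\left(-6,-32 \right)} \left(6 - -5\right)}{y} = \frac{2 \left(-6\right) \left(6 - -5\right)}{- \frac{92}{68033}} = - 12 \left(6 + 5\right) \left(- \frac{68033}{92}\right) = \left(-12\right) 11 \left(- \frac{68033}{92}\right) = \left(-132\right) \left(- \frac{68033}{92}\right) = \frac{2245089}{23}$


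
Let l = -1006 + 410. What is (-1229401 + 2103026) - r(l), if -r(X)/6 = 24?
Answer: 873769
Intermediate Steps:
l = -596
r(X) = -144 (r(X) = -6*24 = -144)
(-1229401 + 2103026) - r(l) = (-1229401 + 2103026) - 1*(-144) = 873625 + 144 = 873769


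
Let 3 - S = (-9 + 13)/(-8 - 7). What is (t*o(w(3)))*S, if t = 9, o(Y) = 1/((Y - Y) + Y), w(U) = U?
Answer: 49/5 ≈ 9.8000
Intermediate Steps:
o(Y) = 1/Y (o(Y) = 1/(0 + Y) = 1/Y)
S = 49/15 (S = 3 - (-9 + 13)/(-8 - 7) = 3 - 4/(-15) = 3 - 4*(-1)/15 = 3 - 1*(-4/15) = 3 + 4/15 = 49/15 ≈ 3.2667)
(t*o(w(3)))*S = (9/3)*(49/15) = (9*(⅓))*(49/15) = 3*(49/15) = 49/5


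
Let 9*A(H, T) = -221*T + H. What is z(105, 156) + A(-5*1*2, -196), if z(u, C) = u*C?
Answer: 190726/9 ≈ 21192.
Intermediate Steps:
z(u, C) = C*u
A(H, T) = -221*T/9 + H/9 (A(H, T) = (-221*T + H)/9 = (H - 221*T)/9 = -221*T/9 + H/9)
z(105, 156) + A(-5*1*2, -196) = 156*105 + (-221/9*(-196) + (-5*1*2)/9) = 16380 + (43316/9 + (-5*2)/9) = 16380 + (43316/9 + (1/9)*(-10)) = 16380 + (43316/9 - 10/9) = 16380 + 43306/9 = 190726/9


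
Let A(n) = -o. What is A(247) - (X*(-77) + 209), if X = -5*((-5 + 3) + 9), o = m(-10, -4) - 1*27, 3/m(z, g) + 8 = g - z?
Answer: -5751/2 ≈ -2875.5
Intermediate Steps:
m(z, g) = 3/(-8 + g - z) (m(z, g) = 3/(-8 + (g - z)) = 3/(-8 + g - z))
o = -57/2 (o = -3/(8 - 10 - 1*(-4)) - 1*27 = -3/(8 - 10 + 4) - 27 = -3/2 - 27 = -57/2 ≈ -28.500)
X = -35 (X = -5*(-2 + 9) = -5*7 = -35)
A(n) = 57/2 (A(n) = -1*(-57/2) = 57/2)
A(247) - (X*(-77) + 209) = 57/2 - (-35*(-77) + 209) = 57/2 - (2695 + 209) = 57/2 - 1*2904 = 57/2 - 2904 = -5751/2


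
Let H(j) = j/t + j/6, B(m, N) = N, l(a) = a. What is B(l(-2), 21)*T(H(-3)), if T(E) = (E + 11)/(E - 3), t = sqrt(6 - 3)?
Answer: -3339/37 + 1176*sqrt(3)/37 ≈ -35.192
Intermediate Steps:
t = sqrt(3) ≈ 1.7320
H(j) = j/6 + j*sqrt(3)/3 (H(j) = j/(sqrt(3)) + j/6 = j*(sqrt(3)/3) + j*(1/6) = j*sqrt(3)/3 + j/6 = j/6 + j*sqrt(3)/3)
T(E) = (11 + E)/(-3 + E)
B(l(-2), 21)*T(H(-3)) = 21*((11 + (1/6)*(-3)*(1 + 2*sqrt(3)))/(-3 + (1/6)*(-3)*(1 + 2*sqrt(3)))) = 21*((11 + (-1/2 - sqrt(3)))/(-3 + (-1/2 - sqrt(3)))) = 21*((21/2 - sqrt(3))/(-7/2 - sqrt(3))) = 21*(21/2 - sqrt(3))/(-7/2 - sqrt(3))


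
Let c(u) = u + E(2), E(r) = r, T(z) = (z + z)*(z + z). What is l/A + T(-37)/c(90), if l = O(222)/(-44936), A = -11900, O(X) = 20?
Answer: 36602843503/614949160 ≈ 59.522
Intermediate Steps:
T(z) = 4*z² (T(z) = (2*z)*(2*z) = 4*z²)
c(u) = 2 + u (c(u) = u + 2 = 2 + u)
l = -5/11234 (l = 20/(-44936) = 20*(-1/44936) = -5/11234 ≈ -0.00044508)
l/A + T(-37)/c(90) = -5/11234/(-11900) + (4*(-37)²)/(2 + 90) = -5/11234*(-1/11900) + (4*1369)/92 = 1/26736920 + 5476*(1/92) = 1/26736920 + 1369/23 = 36602843503/614949160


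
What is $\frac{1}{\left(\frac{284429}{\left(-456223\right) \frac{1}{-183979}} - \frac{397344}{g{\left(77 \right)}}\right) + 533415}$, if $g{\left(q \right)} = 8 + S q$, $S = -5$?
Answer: $\frac{171996071}{111654580731784} \approx 1.5404 \cdot 10^{-6}$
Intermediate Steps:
$g{\left(q \right)} = 8 - 5 q$
$\frac{1}{\left(\frac{284429}{\left(-456223\right) \frac{1}{-183979}} - \frac{397344}{g{\left(77 \right)}}\right) + 533415} = \frac{1}{\left(\frac{284429}{\left(-456223\right) \frac{1}{-183979}} - \frac{397344}{8 - 385}\right) + 533415} = \frac{1}{\left(\frac{284429}{\left(-456223\right) \left(- \frac{1}{183979}\right)} - \frac{397344}{8 - 385}\right) + 533415} = \frac{1}{\left(\frac{284429}{\frac{456223}{183979}} - \frac{397344}{-377}\right) + 533415} = \frac{1}{\left(284429 \cdot \frac{183979}{456223} - - \frac{397344}{377}\right) + 533415} = \frac{1}{\left(\frac{52328962991}{456223} + \frac{397344}{377}\right) + 533415} = \frac{1}{\frac{19909296519319}{171996071} + 533415} = \frac{1}{\frac{111654580731784}{171996071}} = \frac{171996071}{111654580731784}$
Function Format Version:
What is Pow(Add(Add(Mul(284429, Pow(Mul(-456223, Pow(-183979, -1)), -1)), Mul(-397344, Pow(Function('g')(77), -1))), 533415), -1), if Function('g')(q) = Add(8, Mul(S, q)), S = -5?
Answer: Rational(171996071, 111654580731784) ≈ 1.5404e-6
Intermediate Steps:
Function('g')(q) = Add(8, Mul(-5, q))
Pow(Add(Add(Mul(284429, Pow(Mul(-456223, Pow(-183979, -1)), -1)), Mul(-397344, Pow(Function('g')(77), -1))), 533415), -1) = Pow(Add(Add(Mul(284429, Pow(Mul(-456223, Pow(-183979, -1)), -1)), Mul(-397344, Pow(Add(8, Mul(-5, 77)), -1))), 533415), -1) = Pow(Add(Add(Mul(284429, Pow(Mul(-456223, Rational(-1, 183979)), -1)), Mul(-397344, Pow(Add(8, -385), -1))), 533415), -1) = Pow(Add(Add(Mul(284429, Pow(Rational(456223, 183979), -1)), Mul(-397344, Pow(-377, -1))), 533415), -1) = Pow(Add(Add(Mul(284429, Rational(183979, 456223)), Mul(-397344, Rational(-1, 377))), 533415), -1) = Pow(Add(Add(Rational(52328962991, 456223), Rational(397344, 377)), 533415), -1) = Pow(Add(Rational(19909296519319, 171996071), 533415), -1) = Pow(Rational(111654580731784, 171996071), -1) = Rational(171996071, 111654580731784)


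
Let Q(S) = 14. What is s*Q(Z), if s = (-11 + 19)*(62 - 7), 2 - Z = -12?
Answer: 6160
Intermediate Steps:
Z = 14 (Z = 2 - 1*(-12) = 2 + 12 = 14)
s = 440 (s = 8*55 = 440)
s*Q(Z) = 440*14 = 6160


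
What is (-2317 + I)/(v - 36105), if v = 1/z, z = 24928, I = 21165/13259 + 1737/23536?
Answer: 1125702846000830/17554086261976171 ≈ 0.064128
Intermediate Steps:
I = 521170323/312063824 (I = 21165*(1/13259) + 1737*(1/23536) = 21165/13259 + 1737/23536 = 521170323/312063824 ≈ 1.6701)
v = 1/24928 ≈ 4.0116e-5
(-2317 + I)/(v - 36105) = (-2317 + 521170323/312063824)/(1/24928 - 36105) = -722530709885/(312063824*(-900025439/24928)) = -722530709885/312063824*(-24928/900025439) = 1125702846000830/17554086261976171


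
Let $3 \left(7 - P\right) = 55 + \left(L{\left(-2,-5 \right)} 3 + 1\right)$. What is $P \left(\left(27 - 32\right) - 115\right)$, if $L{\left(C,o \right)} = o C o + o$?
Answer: $-5200$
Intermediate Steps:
$L{\left(C,o \right)} = o + C o^{2}$ ($L{\left(C,o \right)} = C o o + o = C o^{2} + o = o + C o^{2}$)
$P = \frac{130}{3}$ ($P = 7 - \frac{55 + \left(- 5 \left(1 - -10\right) 3 + 1\right)}{3} = 7 - \frac{55 + \left(- 5 \left(1 + 10\right) 3 + 1\right)}{3} = 7 - \frac{55 + \left(\left(-5\right) 11 \cdot 3 + 1\right)}{3} = 7 - \frac{55 + \left(\left(-55\right) 3 + 1\right)}{3} = 7 - \frac{55 + \left(-165 + 1\right)}{3} = 7 - \frac{55 - 164}{3} = 7 - - \frac{109}{3} = 7 + \frac{109}{3} = \frac{130}{3} \approx 43.333$)
$P \left(\left(27 - 32\right) - 115\right) = \frac{130 \left(\left(27 - 32\right) - 115\right)}{3} = \frac{130 \left(-5 - 115\right)}{3} = \frac{130}{3} \left(-120\right) = -5200$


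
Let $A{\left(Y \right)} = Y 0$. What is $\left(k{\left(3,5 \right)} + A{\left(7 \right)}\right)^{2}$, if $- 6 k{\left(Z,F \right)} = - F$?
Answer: $\frac{25}{36} \approx 0.69444$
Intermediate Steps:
$A{\left(Y \right)} = 0$
$k{\left(Z,F \right)} = \frac{F}{6}$ ($k{\left(Z,F \right)} = - \frac{\left(-1\right) F}{6} = \frac{F}{6}$)
$\left(k{\left(3,5 \right)} + A{\left(7 \right)}\right)^{2} = \left(\frac{1}{6} \cdot 5 + 0\right)^{2} = \left(\frac{5}{6} + 0\right)^{2} = \left(\frac{5}{6}\right)^{2} = \frac{25}{36}$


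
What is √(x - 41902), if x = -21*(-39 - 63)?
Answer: 4*I*√2485 ≈ 199.4*I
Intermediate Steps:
x = 2142 (x = -21*(-102) = 2142)
√(x - 41902) = √(2142 - 41902) = √(-39760) = 4*I*√2485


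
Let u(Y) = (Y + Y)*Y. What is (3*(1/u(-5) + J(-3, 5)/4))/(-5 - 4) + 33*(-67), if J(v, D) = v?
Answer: -663227/300 ≈ -2210.8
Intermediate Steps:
u(Y) = 2*Y**2 (u(Y) = (2*Y)*Y = 2*Y**2)
(3*(1/u(-5) + J(-3, 5)/4))/(-5 - 4) + 33*(-67) = (3*(1/(2*(-5)**2) - 3/4))/(-5 - 4) + 33*(-67) = (3*(1/(2*25) - 3*1/4))/(-9) - 2211 = (3*(1/50 - 3/4))*(-1/9) - 2211 = (3*(-73/100))*(-1/9) - 2211 = -219/100*(-1/9) - 2211 = 73/300 - 2211 = -663227/300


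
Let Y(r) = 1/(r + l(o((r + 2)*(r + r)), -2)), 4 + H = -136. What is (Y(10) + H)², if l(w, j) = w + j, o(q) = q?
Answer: 1205408961/61504 ≈ 19599.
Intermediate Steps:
l(w, j) = j + w
H = -140 (H = -4 - 136 = -140)
Y(r) = 1/(-2 + r + 2*r*(2 + r)) (Y(r) = 1/(r + (-2 + (r + 2)*(r + r))) = 1/(r + (-2 + (2 + r)*(2*r))) = 1/(r + (-2 + 2*r*(2 + r))) = 1/(-2 + r + 2*r*(2 + r)))
(Y(10) + H)² = (1/(-2 + 10 + 2*10*(2 + 10)) - 140)² = (1/(-2 + 10 + 2*10*12) - 140)² = (1/(-2 + 10 + 240) - 140)² = (1/248 - 140)² = (-34719/248)² = 1205408961/61504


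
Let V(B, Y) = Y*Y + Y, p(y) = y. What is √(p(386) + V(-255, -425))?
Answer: √180586 ≈ 424.95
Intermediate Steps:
V(B, Y) = Y + Y² (V(B, Y) = Y² + Y = Y + Y²)
√(p(386) + V(-255, -425)) = √(386 - 425*(1 - 425)) = √(386 - 425*(-424)) = √(386 + 180200) = √180586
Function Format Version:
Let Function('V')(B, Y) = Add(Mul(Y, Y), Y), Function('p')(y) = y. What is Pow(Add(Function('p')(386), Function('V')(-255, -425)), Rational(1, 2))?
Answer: Pow(180586, Rational(1, 2)) ≈ 424.95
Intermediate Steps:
Function('V')(B, Y) = Add(Y, Pow(Y, 2)) (Function('V')(B, Y) = Add(Pow(Y, 2), Y) = Add(Y, Pow(Y, 2)))
Pow(Add(Function('p')(386), Function('V')(-255, -425)), Rational(1, 2)) = Pow(Add(386, Mul(-425, Add(1, -425))), Rational(1, 2)) = Pow(Add(386, Mul(-425, -424)), Rational(1, 2)) = Pow(Add(386, 180200), Rational(1, 2)) = Pow(180586, Rational(1, 2))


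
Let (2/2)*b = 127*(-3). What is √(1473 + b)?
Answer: 2*√273 ≈ 33.045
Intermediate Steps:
b = -381 (b = 127*(-3) = -381)
√(1473 + b) = √(1473 - 381) = √1092 = 2*√273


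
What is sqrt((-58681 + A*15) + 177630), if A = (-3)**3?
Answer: 4*sqrt(7409) ≈ 344.30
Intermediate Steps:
A = -27
sqrt((-58681 + A*15) + 177630) = sqrt((-58681 - 27*15) + 177630) = sqrt((-58681 - 405) + 177630) = sqrt(-59086 + 177630) = sqrt(118544) = 4*sqrt(7409)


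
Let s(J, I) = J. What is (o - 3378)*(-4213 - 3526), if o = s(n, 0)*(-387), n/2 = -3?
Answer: 8172384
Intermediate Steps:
n = -6 (n = 2*(-3) = -6)
o = 2322 (o = -6*(-387) = 2322)
(o - 3378)*(-4213 - 3526) = (2322 - 3378)*(-4213 - 3526) = -1056*(-7739) = 8172384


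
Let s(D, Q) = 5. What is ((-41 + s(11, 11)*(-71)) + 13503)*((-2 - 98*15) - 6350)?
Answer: -102522954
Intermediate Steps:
((-41 + s(11, 11)*(-71)) + 13503)*((-2 - 98*15) - 6350) = ((-41 + 5*(-71)) + 13503)*((-2 - 98*15) - 6350) = ((-41 - 355) + 13503)*((-2 - 1470) - 6350) = (-396 + 13503)*(-1472 - 6350) = 13107*(-7822) = -102522954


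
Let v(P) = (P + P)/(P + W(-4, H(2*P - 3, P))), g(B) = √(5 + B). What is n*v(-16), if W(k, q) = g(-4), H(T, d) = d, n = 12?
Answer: 128/5 ≈ 25.600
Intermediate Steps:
W(k, q) = 1 (W(k, q) = √(5 - 4) = √1 = 1)
v(P) = 2*P/(1 + P) (v(P) = (P + P)/(P + 1) = (2*P)/(1 + P) = 2*P/(1 + P))
n*v(-16) = 12*(2*(-16)/(1 - 16)) = 12*(2*(-16)/(-15)) = 12*(2*(-16)*(-1/15)) = 12*(32/15) = 128/5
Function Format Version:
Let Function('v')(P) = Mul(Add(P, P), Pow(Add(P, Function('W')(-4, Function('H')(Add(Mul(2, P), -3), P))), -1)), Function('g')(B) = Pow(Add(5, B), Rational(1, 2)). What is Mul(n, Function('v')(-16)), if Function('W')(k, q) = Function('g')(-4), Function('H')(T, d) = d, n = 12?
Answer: Rational(128, 5) ≈ 25.600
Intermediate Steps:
Function('W')(k, q) = 1 (Function('W')(k, q) = Pow(Add(5, -4), Rational(1, 2)) = Pow(1, Rational(1, 2)) = 1)
Function('v')(P) = Mul(2, P, Pow(Add(1, P), -1)) (Function('v')(P) = Mul(Add(P, P), Pow(Add(P, 1), -1)) = Mul(Mul(2, P), Pow(Add(1, P), -1)) = Mul(2, P, Pow(Add(1, P), -1)))
Mul(n, Function('v')(-16)) = Mul(12, Mul(2, -16, Pow(Add(1, -16), -1))) = Mul(12, Mul(2, -16, Pow(-15, -1))) = Mul(12, Mul(2, -16, Rational(-1, 15))) = Mul(12, Rational(32, 15)) = Rational(128, 5)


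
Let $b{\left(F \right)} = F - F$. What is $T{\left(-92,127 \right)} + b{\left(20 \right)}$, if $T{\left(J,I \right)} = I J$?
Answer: $-11684$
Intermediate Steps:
$b{\left(F \right)} = 0$
$T{\left(-92,127 \right)} + b{\left(20 \right)} = 127 \left(-92\right) + 0 = -11684 + 0 = -11684$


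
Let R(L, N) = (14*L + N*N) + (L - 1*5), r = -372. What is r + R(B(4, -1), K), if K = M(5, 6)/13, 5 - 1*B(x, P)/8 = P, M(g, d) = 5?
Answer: 57992/169 ≈ 343.15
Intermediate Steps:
B(x, P) = 40 - 8*P
K = 5/13 ≈ 0.38462
R(L, N) = -5 + N² + 15*L (R(L, N) = (14*L + N²) + (L - 5) = (N² + 14*L) + (-5 + L) = -5 + N² + 15*L)
r + R(B(4, -1), K) = -372 + (-5 + (5/13)² + 15*(40 - 8*(-1))) = -372 + (-5 + 25/169 + 15*(40 + 8)) = -372 + (-5 + 25/169 + 15*48) = -372 + (-5 + 25/169 + 720) = -372 + 120860/169 = 57992/169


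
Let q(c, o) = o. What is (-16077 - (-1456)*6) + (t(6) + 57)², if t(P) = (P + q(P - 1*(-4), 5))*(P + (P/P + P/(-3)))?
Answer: 5203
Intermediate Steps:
t(P) = (1 + 2*P/3)*(5 + P) (t(P) = (P + 5)*(P + (P/P + P/(-3))) = (5 + P)*(P + (1 + P*(-⅓))) = (5 + P)*(P + (1 - P/3)) = (5 + P)*(1 + 2*P/3) = (1 + 2*P/3)*(5 + P))
(-16077 - (-1456)*6) + (t(6) + 57)² = (-16077 - (-1456)*6) + ((5 + (⅔)*6² + (13/3)*6) + 57)² = (-16077 - 1*(-8736)) + ((5 + (⅔)*36 + 26) + 57)² = (-16077 + 8736) + ((5 + 24 + 26) + 57)² = -7341 + (55 + 57)² = -7341 + 112² = -7341 + 12544 = 5203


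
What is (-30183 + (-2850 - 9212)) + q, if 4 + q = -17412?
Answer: -59661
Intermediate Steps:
q = -17416 (q = -4 - 17412 = -17416)
(-30183 + (-2850 - 9212)) + q = (-30183 + (-2850 - 9212)) - 17416 = (-30183 - 12062) - 17416 = -42245 - 17416 = -59661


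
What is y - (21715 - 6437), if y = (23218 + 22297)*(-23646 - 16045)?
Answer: -1806551143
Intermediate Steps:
y = -1806535865 (y = 45515*(-39691) = -1806535865)
y - (21715 - 6437) = -1806535865 - (21715 - 6437) = -1806535865 - 1*15278 = -1806535865 - 15278 = -1806551143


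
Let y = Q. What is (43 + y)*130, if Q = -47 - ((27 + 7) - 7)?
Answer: -4030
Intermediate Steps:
Q = -74 (Q = -47 - (34 - 7) = -47 - 1*27 = -47 - 27 = -74)
y = -74
(43 + y)*130 = (43 - 74)*130 = -31*130 = -4030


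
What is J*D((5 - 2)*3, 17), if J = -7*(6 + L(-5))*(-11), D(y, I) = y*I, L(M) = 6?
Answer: 141372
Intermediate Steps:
D(y, I) = I*y
J = 924 (J = -7*(6 + 6)*(-11) = -7*12*(-11) = -84*(-11) = 924)
J*D((5 - 2)*3, 17) = 924*(17*((5 - 2)*3)) = 924*(17*(3*3)) = 924*(17*9) = 924*153 = 141372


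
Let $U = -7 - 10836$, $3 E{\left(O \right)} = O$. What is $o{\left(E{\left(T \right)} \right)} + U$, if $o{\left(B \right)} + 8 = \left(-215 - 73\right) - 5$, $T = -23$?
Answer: $-11144$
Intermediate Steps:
$E{\left(O \right)} = \frac{O}{3}$
$o{\left(B \right)} = -301$ ($o{\left(B \right)} = -8 - 293 = -301$)
$U = -10843$ ($U = -7 - 10836 = -10843$)
$o{\left(E{\left(T \right)} \right)} + U = -301 - 10843 = -11144$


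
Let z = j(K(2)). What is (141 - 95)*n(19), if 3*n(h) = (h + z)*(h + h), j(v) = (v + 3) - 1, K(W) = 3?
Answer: 13984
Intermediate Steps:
j(v) = 2 + v (j(v) = (3 + v) - 1 = 2 + v)
z = 5 (z = 2 + 3 = 5)
n(h) = 2*h*(5 + h)/3 (n(h) = ((h + 5)*(h + h))/3 = ((5 + h)*(2*h))/3 = (2*h*(5 + h))/3 = 2*h*(5 + h)/3)
(141 - 95)*n(19) = (141 - 95)*((⅔)*19*(5 + 19)) = 46*((⅔)*19*24) = 46*304 = 13984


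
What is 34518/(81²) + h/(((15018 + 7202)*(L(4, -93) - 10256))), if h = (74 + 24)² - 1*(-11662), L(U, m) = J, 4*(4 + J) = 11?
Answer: 2622356080328/498452499765 ≈ 5.2610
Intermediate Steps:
J = -5/4 (J = -4 + (¼)*11 = -4 + 11/4 = -5/4 ≈ -1.2500)
L(U, m) = -5/4
h = 21266 (h = 98² + 11662 = 9604 + 11662 = 21266)
34518/(81²) + h/(((15018 + 7202)*(L(4, -93) - 10256))) = 34518/(81²) + 21266/(((15018 + 7202)*(-5/4 - 10256))) = 34518/6561 + 21266/((22220*(-41029/4))) = 34518*(1/6561) + 21266/(-227916095) = 11506/2187 + 21266*(-1/227916095) = 11506/2187 - 21266/227916095 = 2622356080328/498452499765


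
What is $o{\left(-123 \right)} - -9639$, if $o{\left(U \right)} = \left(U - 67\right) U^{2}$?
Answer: $-2864871$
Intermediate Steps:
$o{\left(U \right)} = U^{2} \left(-67 + U\right)$ ($o{\left(U \right)} = \left(U - 67\right) U^{2} = \left(-67 + U\right) U^{2} = U^{2} \left(-67 + U\right)$)
$o{\left(-123 \right)} - -9639 = \left(-123\right)^{2} \left(-67 - 123\right) - -9639 = 15129 \left(-190\right) + 9639 = -2874510 + 9639 = -2864871$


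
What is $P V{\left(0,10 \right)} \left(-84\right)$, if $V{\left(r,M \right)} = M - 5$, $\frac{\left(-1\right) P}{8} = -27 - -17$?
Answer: $-33600$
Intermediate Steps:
$P = 80$ ($P = - 8 \left(-27 - -17\right) = - 8 \left(-27 + 17\right) = \left(-8\right) \left(-10\right) = 80$)
$V{\left(r,M \right)} = -5 + M$ ($V{\left(r,M \right)} = M - 5 = -5 + M$)
$P V{\left(0,10 \right)} \left(-84\right) = 80 \left(-5 + 10\right) \left(-84\right) = 80 \cdot 5 \left(-84\right) = 400 \left(-84\right) = -33600$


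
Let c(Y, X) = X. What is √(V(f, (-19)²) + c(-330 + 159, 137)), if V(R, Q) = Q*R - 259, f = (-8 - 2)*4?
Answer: 3*I*√1618 ≈ 120.67*I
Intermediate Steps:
f = -40 (f = -10*4 = -40)
V(R, Q) = -259 + Q*R
√(V(f, (-19)²) + c(-330 + 159, 137)) = √((-259 + (-19)²*(-40)) + 137) = √((-259 + 361*(-40)) + 137) = √((-259 - 14440) + 137) = √(-14699 + 137) = √(-14562) = 3*I*√1618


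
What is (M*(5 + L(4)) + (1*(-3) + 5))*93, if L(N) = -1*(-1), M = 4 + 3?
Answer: 4092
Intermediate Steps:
M = 7
L(N) = 1
(M*(5 + L(4)) + (1*(-3) + 5))*93 = (7*(5 + 1) + (1*(-3) + 5))*93 = (7*6 + (-3 + 5))*93 = (42 + 2)*93 = 44*93 = 4092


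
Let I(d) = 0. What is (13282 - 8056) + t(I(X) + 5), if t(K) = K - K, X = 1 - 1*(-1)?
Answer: 5226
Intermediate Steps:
X = 2 (X = 1 + 1 = 2)
t(K) = 0
(13282 - 8056) + t(I(X) + 5) = (13282 - 8056) + 0 = 5226 + 0 = 5226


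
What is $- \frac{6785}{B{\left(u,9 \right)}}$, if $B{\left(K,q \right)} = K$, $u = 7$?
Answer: $- \frac{6785}{7} \approx -969.29$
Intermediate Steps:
$- \frac{6785}{B{\left(u,9 \right)}} = - \frac{6785}{7}$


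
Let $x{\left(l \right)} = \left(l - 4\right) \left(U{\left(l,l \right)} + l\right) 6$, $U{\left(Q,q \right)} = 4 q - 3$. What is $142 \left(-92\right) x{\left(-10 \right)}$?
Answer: $-58160928$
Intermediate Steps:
$U{\left(Q,q \right)} = -3 + 4 q$
$x{\left(l \right)} = \left(-18 + 30 l\right) \left(-4 + l\right)$ ($x{\left(l \right)} = \left(l - 4\right) \left(\left(-3 + 4 l\right) + l\right) 6 = \left(-4 + l\right) \left(-3 + 5 l\right) 6 = \left(-4 + l\right) \left(-18 + 30 l\right) = \left(-18 + 30 l\right) \left(-4 + l\right)$)
$142 \left(-92\right) x{\left(-10 \right)} = 142 \left(-92\right) \left(72 - -1380 + 30 \left(-10\right)^{2}\right) = - 13064 \left(72 + 1380 + 30 \cdot 100\right) = - 13064 \left(72 + 1380 + 3000\right) = \left(-13064\right) 4452 = -58160928$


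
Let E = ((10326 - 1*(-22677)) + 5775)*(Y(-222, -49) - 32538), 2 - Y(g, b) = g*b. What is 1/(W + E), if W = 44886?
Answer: -1/1683463206 ≈ -5.9401e-10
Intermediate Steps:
Y(g, b) = 2 - b*g (Y(g, b) = 2 - g*b = 2 - b*g)
E = -1683508092 (E = ((10326 - 1*(-22677)) + 5775)*((2 - 1*(-49)*(-222)) - 32538) = ((10326 + 22677) + 5775)*((2 - 10878) - 32538) = (33003 + 5775)*(-10876 - 32538) = 38778*(-43414) = -1683508092)
1/(W + E) = 1/(44886 - 1683508092) = 1/(-1683463206) = -1/1683463206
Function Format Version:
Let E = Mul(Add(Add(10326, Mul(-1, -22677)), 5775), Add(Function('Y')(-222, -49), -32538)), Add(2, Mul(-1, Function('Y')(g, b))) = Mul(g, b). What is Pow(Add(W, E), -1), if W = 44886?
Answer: Rational(-1, 1683463206) ≈ -5.9401e-10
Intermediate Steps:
Function('Y')(g, b) = Add(2, Mul(-1, b, g)) (Function('Y')(g, b) = Add(2, Mul(-1, Mul(g, b))) = Add(2, Mul(-1, Mul(b, g))) = Add(2, Mul(-1, b, g)))
E = -1683508092 (E = Mul(Add(Add(10326, Mul(-1, -22677)), 5775), Add(Add(2, Mul(-1, -49, -222)), -32538)) = Mul(Add(Add(10326, 22677), 5775), Add(Add(2, -10878), -32538)) = Mul(Add(33003, 5775), Add(-10876, -32538)) = Mul(38778, -43414) = -1683508092)
Pow(Add(W, E), -1) = Pow(Add(44886, -1683508092), -1) = Pow(-1683463206, -1) = Rational(-1, 1683463206)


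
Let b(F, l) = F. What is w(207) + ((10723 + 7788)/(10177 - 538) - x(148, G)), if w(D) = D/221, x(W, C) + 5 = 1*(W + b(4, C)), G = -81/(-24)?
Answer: -18062117/125307 ≈ -144.14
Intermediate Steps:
G = 27/8 (G = -81*(-1/24) = 27/8 ≈ 3.3750)
x(W, C) = -1 + W (x(W, C) = -5 + 1*(W + 4) = -5 + 1*(4 + W) = -5 + (4 + W) = -1 + W)
w(D) = D/221 (w(D) = D*(1/221) = D/221)
w(207) + ((10723 + 7788)/(10177 - 538) - x(148, G)) = (1/221)*207 + ((10723 + 7788)/(10177 - 538) - (-1 + 148)) = 207/221 + (18511/9639 - 1*147) = 207/221 + (18511*(1/9639) - 147) = 207/221 + (18511/9639 - 147) = 207/221 - 1398422/9639 = -18062117/125307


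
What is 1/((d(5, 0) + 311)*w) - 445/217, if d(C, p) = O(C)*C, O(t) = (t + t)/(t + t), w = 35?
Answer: -703069/342860 ≈ -2.0506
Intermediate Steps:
O(t) = 1 (O(t) = (2*t)/((2*t)) = (2*t)*(1/(2*t)) = 1)
d(C, p) = C (d(C, p) = 1*C = C)
1/((d(5, 0) + 311)*w) - 445/217 = 1/((5 + 311)*35) - 445/217 = (1/35)/316 - 445*1/217 = (1/316)*(1/35) - 445/217 = 1/11060 - 445/217 = -703069/342860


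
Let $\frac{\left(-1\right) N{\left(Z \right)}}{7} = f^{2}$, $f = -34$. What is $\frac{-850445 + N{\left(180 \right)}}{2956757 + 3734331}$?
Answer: $- \frac{858537}{6691088} \approx -0.12831$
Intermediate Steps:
$N{\left(Z \right)} = -8092$ ($N{\left(Z \right)} = - 7 \left(-34\right)^{2} = \left(-7\right) 1156 = -8092$)
$\frac{-850445 + N{\left(180 \right)}}{2956757 + 3734331} = \frac{-850445 - 8092}{2956757 + 3734331} = - \frac{858537}{6691088}$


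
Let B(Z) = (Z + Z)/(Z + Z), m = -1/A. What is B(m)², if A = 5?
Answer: 1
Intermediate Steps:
m = -⅕ (m = -1/5 = -1*⅕ = -⅕ ≈ -0.20000)
B(Z) = 1 (B(Z) = (2*Z)/((2*Z)) = (2*Z)*(1/(2*Z)) = 1)
B(m)² = 1² = 1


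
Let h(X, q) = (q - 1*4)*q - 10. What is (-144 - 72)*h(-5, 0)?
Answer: 2160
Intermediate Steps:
h(X, q) = -10 + q*(-4 + q) (h(X, q) = (q - 4)*q - 10 = (-4 + q)*q - 10 = q*(-4 + q) - 10 = -10 + q*(-4 + q))
(-144 - 72)*h(-5, 0) = (-144 - 72)*(-10 + 0² - 4*0) = -216*(-10 + 0 + 0) = -216*(-10) = 2160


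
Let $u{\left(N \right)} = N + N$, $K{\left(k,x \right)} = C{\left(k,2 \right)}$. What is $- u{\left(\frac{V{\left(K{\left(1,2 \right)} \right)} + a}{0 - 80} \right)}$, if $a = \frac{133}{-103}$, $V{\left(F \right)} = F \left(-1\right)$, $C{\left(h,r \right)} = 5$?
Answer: $- \frac{81}{515} \approx -0.15728$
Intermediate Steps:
$K{\left(k,x \right)} = 5$
$V{\left(F \right)} = - F$
$a = - \frac{133}{103}$ ($a = 133 \left(- \frac{1}{103}\right) = - \frac{133}{103} \approx -1.2913$)
$u{\left(N \right)} = 2 N$
$- u{\left(\frac{V{\left(K{\left(1,2 \right)} \right)} + a}{0 - 80} \right)} = - 2 \frac{\left(-1\right) 5 - \frac{133}{103}}{0 - 80} = - 2 \frac{-5 - \frac{133}{103}}{-80} = - 2 \left(\left(- \frac{648}{103}\right) \left(- \frac{1}{80}\right)\right) = - \frac{2 \cdot 81}{1030} = \left(-1\right) \frac{81}{515} = - \frac{81}{515}$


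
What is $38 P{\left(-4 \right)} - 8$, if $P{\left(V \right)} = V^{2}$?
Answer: $600$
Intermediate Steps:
$38 P{\left(-4 \right)} - 8 = 38 \left(-4\right)^{2} - 8 = 38 \cdot 16 - 8 = 608 - 8 = 600$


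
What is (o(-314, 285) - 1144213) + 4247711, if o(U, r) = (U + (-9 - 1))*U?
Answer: 3205234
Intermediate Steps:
o(U, r) = U*(-10 + U) (o(U, r) = (U - 10)*U = (-10 + U)*U = U*(-10 + U))
(o(-314, 285) - 1144213) + 4247711 = (-314*(-10 - 314) - 1144213) + 4247711 = (-314*(-324) - 1144213) + 4247711 = (101736 - 1144213) + 4247711 = -1042477 + 4247711 = 3205234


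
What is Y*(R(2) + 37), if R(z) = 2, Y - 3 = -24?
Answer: -819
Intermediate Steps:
Y = -21 (Y = 3 - 24 = -21)
Y*(R(2) + 37) = -21*(2 + 37) = -21*39 = -819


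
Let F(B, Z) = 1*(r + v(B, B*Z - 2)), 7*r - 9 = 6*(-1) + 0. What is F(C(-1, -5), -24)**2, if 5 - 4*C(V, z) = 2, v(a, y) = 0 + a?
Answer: 1089/784 ≈ 1.3890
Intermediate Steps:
v(a, y) = a
C(V, z) = 3/4 (C(V, z) = 5/4 - 1/4*2 = 5/4 - 1/2 = 3/4)
r = 3/7 (r = 9/7 + (6*(-1) + 0)/7 = 9/7 + (-6 + 0)/7 = 9/7 + (1/7)*(-6) = 9/7 - 6/7 = 3/7 ≈ 0.42857)
F(B, Z) = 3/7 + B (F(B, Z) = 1*(3/7 + B) = 3/7 + B)
F(C(-1, -5), -24)**2 = (3/7 + 3/4)**2 = (33/28)**2 = 1089/784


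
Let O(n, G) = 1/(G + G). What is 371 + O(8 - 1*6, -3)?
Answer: 2225/6 ≈ 370.83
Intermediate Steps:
O(n, G) = 1/(2*G)
371 + O(8 - 1*6, -3) = 371 + (1/2)/(-3) = 371 + (1/2)*(-1/3) = 371 - 1/6 = 2225/6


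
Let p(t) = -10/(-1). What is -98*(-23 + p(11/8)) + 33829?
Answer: 35103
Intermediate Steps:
p(t) = 10 (p(t) = -10*(-1) = 10)
-98*(-23 + p(11/8)) + 33829 = -98*(-23 + 10) + 33829 = -98*(-13) + 33829 = 1274 + 33829 = 35103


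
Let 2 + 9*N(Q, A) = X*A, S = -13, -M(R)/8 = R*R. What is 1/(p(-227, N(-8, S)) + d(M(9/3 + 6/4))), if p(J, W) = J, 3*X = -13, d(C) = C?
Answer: -1/389 ≈ -0.0025707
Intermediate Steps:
M(R) = -8*R**2 (M(R) = -8*R*R = -8*R**2)
X = -13/3 (X = (1/3)*(-13) = -13/3 ≈ -4.3333)
N(Q, A) = -2/9 - 13*A/27 (N(Q, A) = -2/9 + (-13*A/3)/9 = -2/9 - 13*A/27)
1/(p(-227, N(-8, S)) + d(M(9/3 + 6/4))) = 1/(-227 - 8*(9/3 + 6/4)**2) = 1/(-227 - 8*(9*(1/3) + 6*(1/4))**2) = 1/(-227 - 8*(3 + 3/2)**2) = 1/(-227 - 8*(9/2)**2) = 1/(-227 - 8*81/4) = 1/(-227 - 162) = 1/(-389) = -1/389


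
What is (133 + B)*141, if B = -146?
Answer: -1833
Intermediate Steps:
(133 + B)*141 = (133 - 146)*141 = -13*141 = -1833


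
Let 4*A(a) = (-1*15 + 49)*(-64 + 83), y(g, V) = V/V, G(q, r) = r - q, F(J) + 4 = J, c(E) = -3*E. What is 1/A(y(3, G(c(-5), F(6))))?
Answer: 2/323 ≈ 0.0061920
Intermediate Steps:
F(J) = -4 + J
y(g, V) = 1
A(a) = 323/2 (A(a) = ((-1*15 + 49)*(-64 + 83))/4 = ((-15 + 49)*19)/4 = (34*19)/4 = (1/4)*646 = 323/2)
1/A(y(3, G(c(-5), F(6)))) = 1/(323/2) = 2/323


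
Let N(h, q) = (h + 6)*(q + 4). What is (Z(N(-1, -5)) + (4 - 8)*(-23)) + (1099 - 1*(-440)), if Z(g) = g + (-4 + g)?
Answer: 1617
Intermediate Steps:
N(h, q) = (4 + q)*(6 + h) (N(h, q) = (6 + h)*(4 + q) = (4 + q)*(6 + h))
Z(g) = -4 + 2*g
(Z(N(-1, -5)) + (4 - 8)*(-23)) + (1099 - 1*(-440)) = ((-4 + 2*(24 + 4*(-1) + 6*(-5) - 1*(-5))) + (4 - 8)*(-23)) + (1099 - 1*(-440)) = ((-4 + 2*(24 - 4 - 30 + 5)) - 4*(-23)) + (1099 + 440) = ((-4 + 2*(-5)) + 92) + 1539 = ((-4 - 10) + 92) + 1539 = (-14 + 92) + 1539 = 78 + 1539 = 1617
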